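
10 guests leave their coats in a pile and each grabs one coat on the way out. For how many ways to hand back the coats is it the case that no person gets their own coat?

!10 = 10! · Σ_{k=0}^{10} (-1)^k/k!
= 10! - 10!/1! + 10!/2! - 10!/3! + 10!/4! - 10!/5! + 10!/6! - 10!/7! + 10!/8! - 10!/9! + 10!/10!
= 3628800 - 3628800 + 1814400 - 604800 + 151200 - 30240 + 5040 - 720 + 90 - 10 + 1
= 1334961

1334961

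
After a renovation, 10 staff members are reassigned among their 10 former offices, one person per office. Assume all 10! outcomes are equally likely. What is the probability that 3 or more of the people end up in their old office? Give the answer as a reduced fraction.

145697/1814400

Favorable outcomes: Σ_{i≥3} C(10,i)·!(10-i) = 120·1854 + 210·265 + 252·44 + 210·9 + 120·2 + 45·1 + 10·0 + 1·1 = 291394.
Total outcomes: 10! = 3628800.
Probability = 291394/3628800 = 145697/1814400.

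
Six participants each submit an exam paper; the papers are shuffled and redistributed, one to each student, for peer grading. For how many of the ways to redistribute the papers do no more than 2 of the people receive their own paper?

664

Sum C(6,i)·!(6-i) for i = 0..2:
  i=0: C(6,0)·!6 = 1·265 = 265
  i=1: C(6,1)·!5 = 6·44 = 264
  i=2: C(6,2)·!4 = 15·9 = 135
Total = 664.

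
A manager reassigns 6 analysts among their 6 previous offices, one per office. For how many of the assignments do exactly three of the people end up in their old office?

40

Pick the 3 fixed positions: C(6,3) = 20 ways.
The remaining 3 must be deranged: !3 = 2.
Total: 20 × 2 = 40.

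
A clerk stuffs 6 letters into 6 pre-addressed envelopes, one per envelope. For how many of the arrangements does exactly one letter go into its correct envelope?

264

Pick the single fixed position: C(6,1) = 6 ways.
The other 5 form a derangement: !5 = 44.
Total: 6 × 44 = 264.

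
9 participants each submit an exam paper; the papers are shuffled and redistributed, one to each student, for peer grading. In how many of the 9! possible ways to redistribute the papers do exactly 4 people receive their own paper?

5544

Pick the 4 fixed positions: C(9,4) = 126 ways.
The remaining 5 must be deranged: !5 = 44.
Total: 126 × 44 = 5544.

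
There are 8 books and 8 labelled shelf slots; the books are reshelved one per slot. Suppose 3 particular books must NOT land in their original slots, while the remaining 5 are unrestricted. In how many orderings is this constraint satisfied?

Let A_j be the event that the j-th constrained one is fixed. By inclusion-exclusion over the 3 events:
Σ_{j=0}^{3} (-1)^j C(3,j)(8-j)!
= C(3,0)·8! - C(3,1)·7! + C(3,2)·6! - C(3,3)·5!
= 40320 - 15120 + 2160 - 120
= 27240

27240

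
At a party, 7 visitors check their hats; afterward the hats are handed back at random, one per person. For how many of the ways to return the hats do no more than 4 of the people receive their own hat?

5018

Sum C(7,i)·!(7-i) for i = 0..4:
  i=0: C(7,0)·!7 = 1·1854 = 1854
  i=1: C(7,1)·!6 = 7·265 = 1855
  i=2: C(7,2)·!5 = 21·44 = 924
  i=3: C(7,3)·!4 = 35·9 = 315
  i=4: C(7,4)·!3 = 35·2 = 70
Total = 5018.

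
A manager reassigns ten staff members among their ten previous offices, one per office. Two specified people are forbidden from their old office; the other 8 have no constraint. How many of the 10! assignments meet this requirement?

Inclusion-exclusion on the 2 forbidden self-matches:
Σ_{j=0}^{2} (-1)^j C(2,j)(10-j)!
= C(2,0)·10! - C(2,1)·9! + C(2,2)·8!
= 3628800 - 725760 + 40320
= 2943360

2943360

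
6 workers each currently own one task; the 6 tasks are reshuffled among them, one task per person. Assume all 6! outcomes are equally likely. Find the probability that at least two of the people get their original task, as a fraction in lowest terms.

191/720

Favorable outcomes: Σ_{i≥2} C(6,i)·!(6-i) = 15·9 + 20·2 + 15·1 + 6·0 + 1·1 = 191.
Total outcomes: 6! = 720.
Probability = 191/720 = 191/720.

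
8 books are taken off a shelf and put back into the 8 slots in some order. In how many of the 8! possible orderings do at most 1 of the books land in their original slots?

Sum C(8,i)·!(8-i) for i = 0..1:
  i=0: C(8,0)·!8 = 1·14833 = 14833
  i=1: C(8,1)·!7 = 8·1854 = 14832
Total = 29665.

29665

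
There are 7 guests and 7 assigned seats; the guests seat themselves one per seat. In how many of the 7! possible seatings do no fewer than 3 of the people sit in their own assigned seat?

# with exactly i fixed is C(7,i)·!(7-i); sum over i=3..7:
  i=3: C(7,3)·!4 = 35·9 = 315
  i=4: C(7,4)·!3 = 35·2 = 70
  i=5: C(7,5)·!2 = 21·1 = 21
  i=6: C(7,6)·!1 = 7·0 = 0
  i=7: C(7,7)·!0 = 1·1 = 1
Total = 407.

407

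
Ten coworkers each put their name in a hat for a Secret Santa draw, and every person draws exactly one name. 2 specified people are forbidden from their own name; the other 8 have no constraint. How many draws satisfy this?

2943360

Inclusion-exclusion on the 2 forbidden self-matches:
Σ_{j=0}^{2} (-1)^j C(2,j)(10-j)!
= C(2,0)·10! - C(2,1)·9! + C(2,2)·8!
= 3628800 - 725760 + 40320
= 2943360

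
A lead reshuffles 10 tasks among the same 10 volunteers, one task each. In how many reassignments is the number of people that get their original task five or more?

Sum C(10,i)·!(10-i) for i = 5..10:
  i=5: C(10,5)·!5 = 252·44 = 11088
  i=6: C(10,6)·!4 = 210·9 = 1890
  i=7: C(10,7)·!3 = 120·2 = 240
  i=8: C(10,8)·!2 = 45·1 = 45
  i=9: C(10,9)·!1 = 10·0 = 0
  i=10: C(10,10)·!0 = 1·1 = 1
Total = 13264.

13264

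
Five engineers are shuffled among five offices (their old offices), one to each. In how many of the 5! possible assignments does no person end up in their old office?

Recurrence: !5 = 5·!4 + (-1)^5.
!5 = 5·9 - 1 = 44

44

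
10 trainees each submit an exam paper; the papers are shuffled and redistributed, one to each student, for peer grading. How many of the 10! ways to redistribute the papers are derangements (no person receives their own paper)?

1334961

Use !n = n·!(n-1) + (-1)^n.
!10 = 10·133496 + 1 = 1334961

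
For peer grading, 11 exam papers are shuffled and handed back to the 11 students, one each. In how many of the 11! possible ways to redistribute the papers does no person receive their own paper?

!11 = 11! · Σ_{k=0}^{11} (-1)^k/k!
= 11! - 11!/1! + 11!/2! - 11!/3! + 11!/4! - 11!/5! + 11!/6! - 11!/7! + 11!/8! - 11!/9! + 11!/10! - 11!/11!
= 39916800 - 39916800 + 19958400 - 6652800 + 1663200 - 332640 + 55440 - 7920 + 990 - 110 + 11 - 1
= 14684570

14684570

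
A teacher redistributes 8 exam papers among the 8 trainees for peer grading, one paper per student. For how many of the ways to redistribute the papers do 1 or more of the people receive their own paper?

# with exactly i fixed is C(8,i)·!(8-i); sum over i=1..8:
  i=1: C(8,1)·!7 = 8·1854 = 14832
  i=2: C(8,2)·!6 = 28·265 = 7420
  i=3: C(8,3)·!5 = 56·44 = 2464
  i=4: C(8,4)·!4 = 70·9 = 630
  i=5: C(8,5)·!3 = 56·2 = 112
  i=6: C(8,6)·!2 = 28·1 = 28
  i=7: C(8,7)·!1 = 8·0 = 0
  i=8: C(8,8)·!0 = 1·1 = 1
Total = 25487.

25487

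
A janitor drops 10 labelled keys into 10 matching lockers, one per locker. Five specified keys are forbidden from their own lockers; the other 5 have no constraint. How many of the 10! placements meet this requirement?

2170680

Let A_j be the event that the j-th constrained one is fixed. By inclusion-exclusion over the 5 events:
Σ_{j=0}^{5} (-1)^j C(5,j)(10-j)!
= C(5,0)·10! - C(5,1)·9! + C(5,2)·8! - C(5,3)·7! + C(5,4)·6! - C(5,5)·5!
= 3628800 - 1814400 + 403200 - 50400 + 3600 - 120
= 2170680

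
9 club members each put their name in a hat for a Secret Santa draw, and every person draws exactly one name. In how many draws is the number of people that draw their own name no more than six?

362843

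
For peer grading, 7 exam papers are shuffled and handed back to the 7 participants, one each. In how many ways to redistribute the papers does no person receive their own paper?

Use !n = n·!(n-1) + (-1)^n.
!7 = 7·265 - 1 = 1854

1854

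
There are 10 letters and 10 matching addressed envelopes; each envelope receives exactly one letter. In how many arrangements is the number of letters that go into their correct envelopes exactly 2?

667485

Pick the 2 fixed positions: C(10,2) = 45 ways.
The other 8 form a derangement: !8 = 14833.
Total: 45 × 14833 = 667485.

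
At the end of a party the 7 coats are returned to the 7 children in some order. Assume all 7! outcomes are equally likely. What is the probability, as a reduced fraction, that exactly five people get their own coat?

1/240

Favorable outcomes: C(7,5)·!2 = 21·1 = 21.
Total outcomes: 7! = 5040.
Probability = 21/5040 = 1/240.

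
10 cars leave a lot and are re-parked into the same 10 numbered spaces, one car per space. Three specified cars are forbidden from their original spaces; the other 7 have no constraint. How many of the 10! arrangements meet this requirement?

2656080

Inclusion-exclusion on the 3 forbidden self-matches:
Σ_{j=0}^{3} (-1)^j C(3,j)(10-j)!
= C(3,0)·10! - C(3,1)·9! + C(3,2)·8! - C(3,3)·7!
= 3628800 - 1088640 + 120960 - 5040
= 2656080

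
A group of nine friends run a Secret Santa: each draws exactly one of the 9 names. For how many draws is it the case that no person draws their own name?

133496

By inclusion-exclusion, !9 = Σ (-1)^k · 9!/k! for k=0..9
= 9! - 9!/1! + 9!/2! - 9!/3! + 9!/4! - 9!/5! + 9!/6! - 9!/7! + 9!/8! - 9!/9!
= 362880 - 362880 + 181440 - 60480 + 15120 - 3024 + 504 - 72 + 9 - 1
= 133496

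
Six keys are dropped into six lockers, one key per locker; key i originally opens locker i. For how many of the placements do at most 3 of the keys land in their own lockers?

Sum C(6,i)·!(6-i) for i = 0..3:
  i=0: C(6,0)·!6 = 1·265 = 265
  i=1: C(6,1)·!5 = 6·44 = 264
  i=2: C(6,2)·!4 = 15·9 = 135
  i=3: C(6,3)·!3 = 20·2 = 40
Total = 704.

704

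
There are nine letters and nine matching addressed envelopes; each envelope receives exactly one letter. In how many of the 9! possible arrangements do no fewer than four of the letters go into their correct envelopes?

6883

# with exactly i fixed is C(9,i)·!(9-i); sum over i=4..9:
  i=4: C(9,4)·!5 = 126·44 = 5544
  i=5: C(9,5)·!4 = 126·9 = 1134
  i=6: C(9,6)·!3 = 84·2 = 168
  i=7: C(9,7)·!2 = 36·1 = 36
  i=8: C(9,8)·!1 = 9·0 = 0
  i=9: C(9,9)·!0 = 1·1 = 1
Total = 6883.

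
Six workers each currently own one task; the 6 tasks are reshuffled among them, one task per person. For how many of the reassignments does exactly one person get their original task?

Pick the single fixed position: C(6,1) = 6 ways.
The other 5 form a derangement: !5 = 44.
Total: 6 × 44 = 264.

264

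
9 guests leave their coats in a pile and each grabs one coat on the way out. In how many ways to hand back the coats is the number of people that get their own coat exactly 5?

1134

Pick the 5 fixed positions: C(9,5) = 126 ways.
The remaining 4 must be deranged: !4 = 9.
Total: 126 × 9 = 1134.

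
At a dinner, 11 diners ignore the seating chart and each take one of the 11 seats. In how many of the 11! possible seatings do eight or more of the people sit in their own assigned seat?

386

Sum C(11,i)·!(11-i) for i = 8..11:
  i=8: C(11,8)·!3 = 165·2 = 330
  i=9: C(11,9)·!2 = 55·1 = 55
  i=10: C(11,10)·!1 = 11·0 = 0
  i=11: C(11,11)·!0 = 1·1 = 1
Total = 386.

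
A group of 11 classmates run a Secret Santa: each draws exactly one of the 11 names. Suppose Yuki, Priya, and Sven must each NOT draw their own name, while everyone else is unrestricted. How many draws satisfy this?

30078720

Inclusion-exclusion on the 3 forbidden self-matches:
Σ_{j=0}^{3} (-1)^j C(3,j)(11-j)!
= C(3,0)·11! - C(3,1)·10! + C(3,2)·9! - C(3,3)·8!
= 39916800 - 10886400 + 1088640 - 40320
= 30078720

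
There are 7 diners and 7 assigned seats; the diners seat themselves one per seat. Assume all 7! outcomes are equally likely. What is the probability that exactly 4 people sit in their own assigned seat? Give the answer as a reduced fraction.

Favorable outcomes: C(7,4)·!3 = 35·2 = 70.
Total outcomes: 7! = 5040.
Probability = 70/5040 = 1/72.

1/72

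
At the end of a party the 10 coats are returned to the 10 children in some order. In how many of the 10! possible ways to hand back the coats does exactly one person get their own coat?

1334960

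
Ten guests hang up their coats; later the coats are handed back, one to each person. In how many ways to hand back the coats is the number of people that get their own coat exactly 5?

11088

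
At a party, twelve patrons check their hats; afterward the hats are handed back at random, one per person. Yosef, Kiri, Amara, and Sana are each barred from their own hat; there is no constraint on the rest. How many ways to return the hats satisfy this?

339696000

Let A_j be the event that the j-th constrained one is fixed. By inclusion-exclusion over the 4 events:
Σ_{j=0}^{4} (-1)^j C(4,j)(12-j)!
= C(4,0)·12! - C(4,1)·11! + C(4,2)·10! - C(4,3)·9! + C(4,4)·8!
= 479001600 - 159667200 + 21772800 - 1451520 + 40320
= 339696000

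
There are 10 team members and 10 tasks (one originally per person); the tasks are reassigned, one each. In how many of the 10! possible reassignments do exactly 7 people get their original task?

Pick the 7 fixed positions: C(10,7) = 120 ways.
The remaining 3 must be deranged: !3 = 2.
Total: 120 × 2 = 240.

240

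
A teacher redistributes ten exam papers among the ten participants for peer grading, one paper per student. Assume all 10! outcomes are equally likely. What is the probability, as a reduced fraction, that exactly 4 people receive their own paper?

53/3456

Favorable outcomes: C(10,4)·!6 = 210·265 = 55650.
Total outcomes: 10! = 3628800.
Probability = 55650/3628800 = 53/3456.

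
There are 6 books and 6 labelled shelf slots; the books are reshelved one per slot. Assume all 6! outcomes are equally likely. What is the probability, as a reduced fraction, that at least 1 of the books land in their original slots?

Favorable outcomes: Σ_{i≥1} C(6,i)·!(6-i) = 6·44 + 15·9 + 20·2 + 15·1 + 6·0 + 1·1 = 455.
Total outcomes: 6! = 720.
Probability = 455/720 = 91/144.

91/144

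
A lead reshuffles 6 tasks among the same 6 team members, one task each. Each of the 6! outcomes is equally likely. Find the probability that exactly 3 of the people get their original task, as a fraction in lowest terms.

1/18

Favorable outcomes: C(6,3)·!3 = 20·2 = 40.
Total outcomes: 6! = 720.
Probability = 40/720 = 1/18.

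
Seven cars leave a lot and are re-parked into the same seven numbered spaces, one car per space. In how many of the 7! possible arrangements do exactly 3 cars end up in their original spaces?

Choose which 3 of the 7 are fixed: C(7,3) = 35.
The remaining 4 must be deranged: !4 = 9.
Total: 35 × 9 = 315.

315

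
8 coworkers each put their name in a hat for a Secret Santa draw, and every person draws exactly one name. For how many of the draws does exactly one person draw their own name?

14832

Pick the single fixed position: C(8,1) = 8 ways.
The other 7 form a derangement: !7 = 1854.
Total: 8 × 1854 = 14832.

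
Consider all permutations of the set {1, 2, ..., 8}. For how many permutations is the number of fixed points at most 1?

29665

Sum C(8,i)·!(8-i) for i = 0..1:
  i=0: C(8,0)·!8 = 1·14833 = 14833
  i=1: C(8,1)·!7 = 8·1854 = 14832
Total = 29665.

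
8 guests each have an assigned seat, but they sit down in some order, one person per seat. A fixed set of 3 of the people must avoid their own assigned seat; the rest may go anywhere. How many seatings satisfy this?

Let A_j be the event that the j-th constrained one is fixed. By inclusion-exclusion over the 3 events:
Σ_{j=0}^{3} (-1)^j C(3,j)(8-j)!
= C(3,0)·8! - C(3,1)·7! + C(3,2)·6! - C(3,3)·5!
= 40320 - 15120 + 2160 - 120
= 27240

27240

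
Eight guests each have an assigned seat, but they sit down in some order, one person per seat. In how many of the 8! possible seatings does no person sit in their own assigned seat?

14833

The subfactorial !8 = [8!/e] (nearest integer).
8! = 40320, and 40320/e ≈ 14832.90, so !8 = 14833.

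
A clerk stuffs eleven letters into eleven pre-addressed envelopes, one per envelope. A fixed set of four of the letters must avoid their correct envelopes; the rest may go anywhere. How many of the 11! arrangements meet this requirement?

27422640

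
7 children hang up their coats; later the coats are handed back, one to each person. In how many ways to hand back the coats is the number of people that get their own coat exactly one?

1855

Pick the single fixed position: C(7,1) = 7 ways.
The other 6 form a derangement: !6 = 265.
Total: 7 × 265 = 1855.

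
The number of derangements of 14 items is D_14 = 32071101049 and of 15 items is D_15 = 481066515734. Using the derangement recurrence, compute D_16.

7697064251745

D_16 = (16-1)·(D_15 + D_14) = 15·(481066515734 + 32071101049) = 15·513137616783 = 7697064251745.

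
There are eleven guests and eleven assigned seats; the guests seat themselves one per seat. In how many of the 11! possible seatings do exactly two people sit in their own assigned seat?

7342280

Choose which 2 of the 11 are fixed: C(11,2) = 55.
The remaining 9 must be deranged: !9 = 133496.
Total: 55 × 133496 = 7342280.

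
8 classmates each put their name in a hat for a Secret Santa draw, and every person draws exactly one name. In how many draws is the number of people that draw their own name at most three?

# with exactly i fixed is C(8,i)·!(8-i); sum over i=0..3:
  i=0: C(8,0)·!8 = 1·14833 = 14833
  i=1: C(8,1)·!7 = 8·1854 = 14832
  i=2: C(8,2)·!6 = 28·265 = 7420
  i=3: C(8,3)·!5 = 56·44 = 2464
Total = 39549.

39549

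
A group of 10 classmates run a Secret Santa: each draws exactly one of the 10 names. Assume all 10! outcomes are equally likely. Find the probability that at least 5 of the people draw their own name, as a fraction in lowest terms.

829/226800

Favorable outcomes: Σ_{i≥5} C(10,i)·!(10-i) = 252·44 + 210·9 + 120·2 + 45·1 + 10·0 + 1·1 = 13264.
Total outcomes: 10! = 3628800.
Probability = 13264/3628800 = 829/226800.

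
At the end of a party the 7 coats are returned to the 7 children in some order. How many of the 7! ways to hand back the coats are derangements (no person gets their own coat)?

The subfactorial !7 = [7!/e] (nearest integer).
7! = 5040, and 5040/e ≈ 1854.11, so !7 = 1854.

1854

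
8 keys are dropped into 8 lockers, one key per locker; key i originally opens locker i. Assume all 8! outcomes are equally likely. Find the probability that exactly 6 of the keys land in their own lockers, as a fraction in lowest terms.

Favorable outcomes: C(8,6)·!2 = 28·1 = 28.
Total outcomes: 8! = 40320.
Probability = 28/40320 = 1/1440.

1/1440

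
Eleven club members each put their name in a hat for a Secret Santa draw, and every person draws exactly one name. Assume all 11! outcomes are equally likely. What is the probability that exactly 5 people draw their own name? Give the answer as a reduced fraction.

Favorable outcomes: C(11,5)·!6 = 462·265 = 122430.
Total outcomes: 11! = 39916800.
Probability = 122430/39916800 = 53/17280.

53/17280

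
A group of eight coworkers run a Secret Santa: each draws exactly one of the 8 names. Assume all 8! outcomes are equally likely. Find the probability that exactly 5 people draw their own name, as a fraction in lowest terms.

1/360

Favorable outcomes: C(8,5)·!3 = 56·2 = 112.
Total outcomes: 8! = 40320.
Probability = 112/40320 = 1/360.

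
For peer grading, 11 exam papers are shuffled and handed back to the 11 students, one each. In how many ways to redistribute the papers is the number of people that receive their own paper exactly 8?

Choose which 8 of the 11 are fixed: C(11,8) = 165.
The other 3 form a derangement: !3 = 2.
Total: 165 × 2 = 330.

330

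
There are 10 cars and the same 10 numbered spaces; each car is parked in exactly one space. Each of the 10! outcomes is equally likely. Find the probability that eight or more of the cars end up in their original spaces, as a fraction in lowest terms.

23/1814400

Favorable outcomes: Σ_{i≥8} C(10,i)·!(10-i) = 45·1 + 10·0 + 1·1 = 46.
Total outcomes: 10! = 3628800.
Probability = 46/3628800 = 23/1814400.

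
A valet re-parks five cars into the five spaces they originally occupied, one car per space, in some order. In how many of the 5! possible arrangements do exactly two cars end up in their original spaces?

Pick the 2 fixed positions: C(5,2) = 10 ways.
The remaining 3 must be deranged: !3 = 2.
Total: 10 × 2 = 20.

20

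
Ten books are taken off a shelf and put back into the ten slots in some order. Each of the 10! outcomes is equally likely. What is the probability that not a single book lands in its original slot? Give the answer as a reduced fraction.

Favorable outcomes: !10 = 1334961.
Total outcomes: 10! = 3628800.
Probability = 1334961/3628800 = 16481/44800.

16481/44800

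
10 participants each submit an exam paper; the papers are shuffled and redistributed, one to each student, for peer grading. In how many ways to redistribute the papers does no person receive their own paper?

1334961

!10 = 10! · Σ_{k=0}^{10} (-1)^k/k!
= 10! - 10!/1! + 10!/2! - 10!/3! + 10!/4! - 10!/5! + 10!/6! - 10!/7! + 10!/8! - 10!/9! + 10!/10!
= 3628800 - 3628800 + 1814400 - 604800 + 151200 - 30240 + 5040 - 720 + 90 - 10 + 1
= 1334961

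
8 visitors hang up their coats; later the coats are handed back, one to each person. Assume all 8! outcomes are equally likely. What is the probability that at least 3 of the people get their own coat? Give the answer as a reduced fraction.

647/8064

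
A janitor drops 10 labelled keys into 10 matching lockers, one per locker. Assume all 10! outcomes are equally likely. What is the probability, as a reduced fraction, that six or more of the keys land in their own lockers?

Favorable outcomes: Σ_{i≥6} C(10,i)·!(10-i) = 210·9 + 120·2 + 45·1 + 10·0 + 1·1 = 2176.
Total outcomes: 10! = 3628800.
Probability = 2176/3628800 = 17/28350.

17/28350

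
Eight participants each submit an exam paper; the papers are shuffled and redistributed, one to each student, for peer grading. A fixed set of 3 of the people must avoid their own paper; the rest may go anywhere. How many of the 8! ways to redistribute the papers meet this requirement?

27240

Let A_j be the event that the j-th constrained one is fixed. By inclusion-exclusion over the 3 events:
Σ_{j=0}^{3} (-1)^j C(3,j)(8-j)!
= C(3,0)·8! - C(3,1)·7! + C(3,2)·6! - C(3,3)·5!
= 40320 - 15120 + 2160 - 120
= 27240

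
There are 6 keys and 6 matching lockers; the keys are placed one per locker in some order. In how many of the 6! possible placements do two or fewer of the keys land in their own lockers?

# with exactly i fixed is C(6,i)·!(6-i); sum over i=0..2:
  i=0: C(6,0)·!6 = 1·265 = 265
  i=1: C(6,1)·!5 = 6·44 = 264
  i=2: C(6,2)·!4 = 15·9 = 135
Total = 664.

664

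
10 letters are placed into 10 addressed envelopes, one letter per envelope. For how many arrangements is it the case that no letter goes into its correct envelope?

!10 = 10! · Σ_{k=0}^{10} (-1)^k/k!
= 10! - 10!/1! + 10!/2! - 10!/3! + 10!/4! - 10!/5! + 10!/6! - 10!/7! + 10!/8! - 10!/9! + 10!/10!
= 3628800 - 3628800 + 1814400 - 604800 + 151200 - 30240 + 5040 - 720 + 90 - 10 + 1
= 1334961

1334961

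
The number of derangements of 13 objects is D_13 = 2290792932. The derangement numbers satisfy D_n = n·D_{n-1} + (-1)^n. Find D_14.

32071101049

D_14 = 14·2290792932 + 1 = 32071101049.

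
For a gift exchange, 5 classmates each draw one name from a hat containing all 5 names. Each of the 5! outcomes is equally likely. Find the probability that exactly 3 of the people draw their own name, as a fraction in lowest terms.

Favorable outcomes: C(5,3)·!2 = 10·1 = 10.
Total outcomes: 5! = 120.
Probability = 10/120 = 1/12.

1/12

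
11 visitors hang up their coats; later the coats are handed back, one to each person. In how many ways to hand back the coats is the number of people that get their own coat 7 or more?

Sum C(11,i)·!(11-i) for i = 7..11:
  i=7: C(11,7)·!4 = 330·9 = 2970
  i=8: C(11,8)·!3 = 165·2 = 330
  i=9: C(11,9)·!2 = 55·1 = 55
  i=10: C(11,10)·!1 = 11·0 = 0
  i=11: C(11,11)·!0 = 1·1 = 1
Total = 3356.

3356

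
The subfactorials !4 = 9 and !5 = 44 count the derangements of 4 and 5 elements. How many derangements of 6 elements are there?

!6 = (6-1)·(!5 + !4) = 5·(44 + 9) = 5·53 = 265.

265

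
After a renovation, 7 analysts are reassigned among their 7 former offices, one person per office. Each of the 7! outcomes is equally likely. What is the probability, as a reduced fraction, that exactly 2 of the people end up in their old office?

Favorable outcomes: C(7,2)·!5 = 21·44 = 924.
Total outcomes: 7! = 5040.
Probability = 924/5040 = 11/60.

11/60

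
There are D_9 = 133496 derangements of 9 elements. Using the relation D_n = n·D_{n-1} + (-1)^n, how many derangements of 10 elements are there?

1334961

D_10 = 10·133496 + 1 = 1334961.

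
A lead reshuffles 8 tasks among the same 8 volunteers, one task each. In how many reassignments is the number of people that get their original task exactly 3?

Pick the 3 fixed positions: C(8,3) = 56 ways.
The remaining 5 must be deranged: !5 = 44.
Total: 56 × 44 = 2464.

2464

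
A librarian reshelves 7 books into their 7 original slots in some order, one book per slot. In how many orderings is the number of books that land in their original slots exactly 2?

Choose which 2 of the 7 are fixed: C(7,2) = 21.
The remaining 5 must be deranged: !5 = 44.
Total: 21 × 44 = 924.

924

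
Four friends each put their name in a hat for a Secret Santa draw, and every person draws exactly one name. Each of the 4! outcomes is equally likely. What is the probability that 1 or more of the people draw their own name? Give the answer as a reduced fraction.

5/8

Favorable outcomes: Σ_{i≥1} C(4,i)·!(4-i) = 4·2 + 6·1 + 4·0 + 1·1 = 15.
Total outcomes: 4! = 24.
Probability = 15/24 = 5/8.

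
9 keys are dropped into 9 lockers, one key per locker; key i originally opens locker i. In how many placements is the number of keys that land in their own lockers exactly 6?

168

Pick the 6 fixed positions: C(9,6) = 84 ways.
The other 3 form a derangement: !3 = 2.
Total: 84 × 2 = 168.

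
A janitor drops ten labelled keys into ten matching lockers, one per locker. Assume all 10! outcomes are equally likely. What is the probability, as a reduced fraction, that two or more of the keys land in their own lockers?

958879/3628800

Favorable outcomes: Σ_{i≥2} C(10,i)·!(10-i) = 45·14833 + 120·1854 + 210·265 + 252·44 + 210·9 + 120·2 + 45·1 + 10·0 + 1·1 = 958879.
Total outcomes: 10! = 3628800.
Probability = 958879/3628800 = 958879/3628800.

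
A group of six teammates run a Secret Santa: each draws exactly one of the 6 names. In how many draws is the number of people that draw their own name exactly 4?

Choose which 4 of the 6 are fixed: C(6,4) = 15.
The remaining 2 must be deranged: !2 = 1.
Total: 15 × 1 = 15.

15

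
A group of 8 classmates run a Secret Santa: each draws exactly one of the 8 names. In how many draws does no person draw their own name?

!8 = 8! · Σ_{k=0}^{8} (-1)^k/k!
= 8! - 8!/1! + 8!/2! - 8!/3! + 8!/4! - 8!/5! + 8!/6! - 8!/7! + 8!/8!
= 40320 - 40320 + 20160 - 6720 + 1680 - 336 + 56 - 8 + 1
= 14833

14833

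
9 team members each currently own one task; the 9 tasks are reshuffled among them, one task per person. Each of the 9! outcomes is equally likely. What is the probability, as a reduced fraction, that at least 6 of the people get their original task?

41/72576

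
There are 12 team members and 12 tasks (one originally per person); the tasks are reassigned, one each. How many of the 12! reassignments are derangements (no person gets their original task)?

176214841

!12 = 12! · Σ_{k=0}^{12} (-1)^k/k!
= 12! - 12!/1! + 12!/2! - 12!/3! + 12!/4! - 12!/5! + 12!/6! - 12!/7! + 12!/8! - 12!/9! + 12!/10! - 12!/11! + 12!/12!
= 479001600 - 479001600 + 239500800 - 79833600 + 19958400 - 3991680 + 665280 - 95040 + 11880 - 1320 + 132 - 12 + 1
= 176214841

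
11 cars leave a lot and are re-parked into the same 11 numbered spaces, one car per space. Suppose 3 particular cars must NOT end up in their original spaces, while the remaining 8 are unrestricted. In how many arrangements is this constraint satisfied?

30078720

Inclusion-exclusion on the 3 forbidden self-matches:
Σ_{j=0}^{3} (-1)^j C(3,j)(11-j)!
= C(3,0)·11! - C(3,1)·10! + C(3,2)·9! - C(3,3)·8!
= 39916800 - 10886400 + 1088640 - 40320
= 30078720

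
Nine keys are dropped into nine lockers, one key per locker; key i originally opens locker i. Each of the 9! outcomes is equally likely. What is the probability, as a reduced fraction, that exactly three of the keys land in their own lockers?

Favorable outcomes: C(9,3)·!6 = 84·265 = 22260.
Total outcomes: 9! = 362880.
Probability = 22260/362880 = 53/864.

53/864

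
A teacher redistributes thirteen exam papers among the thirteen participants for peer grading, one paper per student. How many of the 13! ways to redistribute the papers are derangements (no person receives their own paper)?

2290792932

Use !n = n·!(n-1) + (-1)^n.
!13 = 13·176214841 - 1 = 2290792932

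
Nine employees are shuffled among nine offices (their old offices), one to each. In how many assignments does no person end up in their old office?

133496

Recurrence: !9 = 9·!8 + (-1)^9.
!9 = 9·14833 - 1 = 133496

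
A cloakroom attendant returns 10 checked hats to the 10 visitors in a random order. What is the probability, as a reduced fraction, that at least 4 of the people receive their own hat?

Favorable outcomes: Σ_{i≥4} C(10,i)·!(10-i) = 210·265 + 252·44 + 210·9 + 120·2 + 45·1 + 10·0 + 1·1 = 68914.
Total outcomes: 10! = 3628800.
Probability = 68914/3628800 = 34457/1814400.

34457/1814400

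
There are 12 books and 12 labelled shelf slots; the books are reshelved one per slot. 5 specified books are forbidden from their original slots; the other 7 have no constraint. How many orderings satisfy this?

Inclusion-exclusion on the 5 forbidden self-matches:
Σ_{j=0}^{5} (-1)^j C(5,j)(12-j)!
= C(5,0)·12! - C(5,1)·11! + C(5,2)·10! - C(5,3)·9! + C(5,4)·8! - C(5,5)·7!
= 479001600 - 199584000 + 36288000 - 3628800 + 201600 - 5040
= 312273360

312273360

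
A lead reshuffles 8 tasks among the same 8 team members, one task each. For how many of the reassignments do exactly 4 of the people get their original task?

630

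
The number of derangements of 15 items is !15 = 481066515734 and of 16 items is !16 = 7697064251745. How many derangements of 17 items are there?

130850092279664

!17 = (17-1)·(!16 + !15) = 16·(7697064251745 + 481066515734) = 16·8178130767479 = 130850092279664.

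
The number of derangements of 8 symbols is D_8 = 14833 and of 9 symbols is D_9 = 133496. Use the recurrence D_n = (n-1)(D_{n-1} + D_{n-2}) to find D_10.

1334961

D_10 = (10-1)·(D_9 + D_8) = 9·(133496 + 14833) = 9·148329 = 1334961.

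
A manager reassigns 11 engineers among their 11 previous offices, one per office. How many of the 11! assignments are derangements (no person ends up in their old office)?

14684570

The subfactorial !11 = [11!/e] (nearest integer).
11! = 39916800, and 39916800/e ≈ 14684570.08, so !11 = 14684570.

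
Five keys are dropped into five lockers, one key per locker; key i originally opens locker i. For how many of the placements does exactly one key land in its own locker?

45

Choose which one of the 5 is fixed: C(5,1) = 5.
The remaining 4 must be deranged: !4 = 9.
Total: 5 × 9 = 45.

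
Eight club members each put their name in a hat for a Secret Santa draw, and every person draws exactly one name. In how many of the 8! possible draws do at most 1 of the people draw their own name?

Sum C(8,i)·!(8-i) for i = 0..1:
  i=0: C(8,0)·!8 = 1·14833 = 14833
  i=1: C(8,1)·!7 = 8·1854 = 14832
Total = 29665.

29665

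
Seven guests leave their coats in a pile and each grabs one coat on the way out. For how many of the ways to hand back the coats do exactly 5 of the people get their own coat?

21

Pick the 5 fixed positions: C(7,5) = 21 ways.
The remaining 2 must be deranged: !2 = 1.
Total: 21 × 1 = 21.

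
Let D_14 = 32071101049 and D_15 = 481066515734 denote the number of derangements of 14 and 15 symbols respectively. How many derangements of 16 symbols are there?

D_16 = (16-1)·(D_15 + D_14) = 15·(481066515734 + 32071101049) = 15·513137616783 = 7697064251745.

7697064251745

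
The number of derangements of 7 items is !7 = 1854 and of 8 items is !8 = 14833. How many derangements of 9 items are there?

133496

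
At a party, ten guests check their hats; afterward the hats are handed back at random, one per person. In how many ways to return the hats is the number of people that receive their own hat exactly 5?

11088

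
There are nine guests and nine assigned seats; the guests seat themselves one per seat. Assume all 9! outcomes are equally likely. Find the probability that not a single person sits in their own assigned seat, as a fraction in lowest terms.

16687/45360

Favorable outcomes: !9 = 133496.
Total outcomes: 9! = 362880.
Probability = 133496/362880 = 16687/45360.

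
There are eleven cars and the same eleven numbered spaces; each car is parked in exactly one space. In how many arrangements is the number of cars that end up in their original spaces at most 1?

Sum C(11,i)·!(11-i) for i = 0..1:
  i=0: C(11,0)·!11 = 1·14684570 = 14684570
  i=1: C(11,1)·!10 = 11·1334961 = 14684571
Total = 29369141.

29369141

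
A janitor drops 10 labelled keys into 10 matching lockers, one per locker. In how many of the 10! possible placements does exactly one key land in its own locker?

1334960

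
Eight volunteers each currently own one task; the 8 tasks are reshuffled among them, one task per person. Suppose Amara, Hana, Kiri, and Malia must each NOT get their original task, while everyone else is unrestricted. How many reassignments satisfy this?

Let A_j be the event that the j-th constrained one is fixed. By inclusion-exclusion over the 4 events:
Σ_{j=0}^{4} (-1)^j C(4,j)(8-j)!
= C(4,0)·8! - C(4,1)·7! + C(4,2)·6! - C(4,3)·5! + C(4,4)·4!
= 40320 - 20160 + 4320 - 480 + 24
= 24024

24024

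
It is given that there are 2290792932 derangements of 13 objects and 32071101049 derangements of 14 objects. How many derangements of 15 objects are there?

481066515734

!15 = (15-1)·(!14 + !13) = 14·(32071101049 + 2290792932) = 14·34361893981 = 481066515734.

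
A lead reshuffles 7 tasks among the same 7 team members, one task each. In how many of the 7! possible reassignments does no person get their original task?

By inclusion-exclusion, !7 = Σ (-1)^k · 7!/k! for k=0..7
= 7! - 7!/1! + 7!/2! - 7!/3! + 7!/4! - 7!/5! + 7!/6! - 7!/7!
= 5040 - 5040 + 2520 - 840 + 210 - 42 + 7 - 1
= 1854

1854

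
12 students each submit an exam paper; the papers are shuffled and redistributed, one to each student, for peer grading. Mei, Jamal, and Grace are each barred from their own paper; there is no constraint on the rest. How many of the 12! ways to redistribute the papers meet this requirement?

369774720

Let A_j be the event that the j-th constrained one is fixed. By inclusion-exclusion over the 3 events:
Σ_{j=0}^{3} (-1)^j C(3,j)(12-j)!
= C(3,0)·12! - C(3,1)·11! + C(3,2)·10! - C(3,3)·9!
= 479001600 - 119750400 + 10886400 - 362880
= 369774720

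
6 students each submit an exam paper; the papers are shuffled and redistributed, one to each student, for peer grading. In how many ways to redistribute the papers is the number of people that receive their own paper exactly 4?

15

Choose which 4 of the 6 are fixed: C(6,4) = 15.
The remaining 2 must be deranged: !2 = 1.
Total: 15 × 1 = 15.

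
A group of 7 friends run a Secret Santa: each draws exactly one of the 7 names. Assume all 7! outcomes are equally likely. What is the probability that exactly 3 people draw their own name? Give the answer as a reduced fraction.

1/16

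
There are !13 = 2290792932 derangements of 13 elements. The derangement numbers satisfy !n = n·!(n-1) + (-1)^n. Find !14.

32071101049

!14 = 14·2290792932 + 1 = 32071101049.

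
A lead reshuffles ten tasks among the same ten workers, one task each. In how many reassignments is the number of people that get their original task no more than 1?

2669921

# with exactly i fixed is C(10,i)·!(10-i); sum over i=0..1:
  i=0: C(10,0)·!10 = 1·1334961 = 1334961
  i=1: C(10,1)·!9 = 10·133496 = 1334960
Total = 2669921.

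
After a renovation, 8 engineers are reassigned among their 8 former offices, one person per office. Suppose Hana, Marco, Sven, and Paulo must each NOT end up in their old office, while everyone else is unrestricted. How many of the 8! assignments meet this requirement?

24024

Let A_j be the event that the j-th constrained one is fixed. By inclusion-exclusion over the 4 events:
Σ_{j=0}^{4} (-1)^j C(4,j)(8-j)!
= C(4,0)·8! - C(4,1)·7! + C(4,2)·6! - C(4,3)·5! + C(4,4)·4!
= 40320 - 20160 + 4320 - 480 + 24
= 24024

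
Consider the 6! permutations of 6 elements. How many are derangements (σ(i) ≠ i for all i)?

!6 = 6! · Σ_{k=0}^{6} (-1)^k/k!
= 6! - 6!/1! + 6!/2! - 6!/3! + 6!/4! - 6!/5! + 6!/6!
= 720 - 720 + 360 - 120 + 30 - 6 + 1
= 265

265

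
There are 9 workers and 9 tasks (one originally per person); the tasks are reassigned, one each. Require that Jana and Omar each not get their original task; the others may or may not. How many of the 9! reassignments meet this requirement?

287280

Let A_j be the event that the j-th constrained one is fixed. By inclusion-exclusion over the 2 events:
Σ_{j=0}^{2} (-1)^j C(2,j)(9-j)!
= C(2,0)·9! - C(2,1)·8! + C(2,2)·7!
= 362880 - 80640 + 5040
= 287280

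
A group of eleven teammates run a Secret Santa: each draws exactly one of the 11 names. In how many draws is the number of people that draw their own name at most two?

36711421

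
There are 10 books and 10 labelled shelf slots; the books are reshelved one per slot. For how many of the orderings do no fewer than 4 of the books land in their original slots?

68914

# with exactly i fixed is C(10,i)·!(10-i); sum over i=4..10:
  i=4: C(10,4)·!6 = 210·265 = 55650
  i=5: C(10,5)·!5 = 252·44 = 11088
  i=6: C(10,6)·!4 = 210·9 = 1890
  i=7: C(10,7)·!3 = 120·2 = 240
  i=8: C(10,8)·!2 = 45·1 = 45
  i=9: C(10,9)·!1 = 10·0 = 0
  i=10: C(10,10)·!0 = 1·1 = 1
Total = 68914.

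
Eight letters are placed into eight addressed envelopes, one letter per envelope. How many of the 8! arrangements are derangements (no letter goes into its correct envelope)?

14833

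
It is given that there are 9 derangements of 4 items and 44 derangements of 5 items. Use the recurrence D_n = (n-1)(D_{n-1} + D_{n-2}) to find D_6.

D_6 = (6-1)·(D_5 + D_4) = 5·(44 + 9) = 5·53 = 265.

265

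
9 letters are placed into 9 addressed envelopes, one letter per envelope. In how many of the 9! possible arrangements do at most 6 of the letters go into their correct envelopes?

Sum C(9,i)·!(9-i) for i = 0..6:
  i=0: C(9,0)·!9 = 1·133496 = 133496
  i=1: C(9,1)·!8 = 9·14833 = 133497
  i=2: C(9,2)·!7 = 36·1854 = 66744
  i=3: C(9,3)·!6 = 84·265 = 22260
  i=4: C(9,4)·!5 = 126·44 = 5544
  i=5: C(9,5)·!4 = 126·9 = 1134
  i=6: C(9,6)·!3 = 84·2 = 168
Total = 362843.

362843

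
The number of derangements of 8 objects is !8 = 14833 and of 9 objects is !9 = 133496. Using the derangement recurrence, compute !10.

1334961

!10 = (10-1)·(!9 + !8) = 9·(133496 + 14833) = 9·148329 = 1334961.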